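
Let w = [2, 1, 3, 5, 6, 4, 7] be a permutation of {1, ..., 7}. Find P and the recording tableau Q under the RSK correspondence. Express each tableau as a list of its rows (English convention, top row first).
Insert each entry of the permutation into P by Schensted row insertion, recording in Q the position of each new cell.

After inserting 2: P = [[2]].
After inserting 1: P = [[1], [2]].
After inserting 3: P = [[1, 3], [2]].
After inserting 5: P = [[1, 3, 5], [2]].
After inserting 6: P = [[1, 3, 5, 6], [2]].
After inserting 4: P = [[1, 3, 4, 6], [2, 5]].
After inserting 7: P = [[1, 3, 4, 6, 7], [2, 5]].

So P = [[1, 3, 4, 6, 7], [2, 5]], Q = [[1, 3, 4, 5, 7], [2, 6]].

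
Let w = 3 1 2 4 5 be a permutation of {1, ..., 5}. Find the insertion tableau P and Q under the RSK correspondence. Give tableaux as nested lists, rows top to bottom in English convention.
Insert each entry of the permutation into P by Schensted row insertion, recording in Q the position of each new cell.

After inserting 3: P = [[3]].
After inserting 1: P = [[1], [3]].
After inserting 2: P = [[1, 2], [3]].
After inserting 4: P = [[1, 2, 4], [3]].
After inserting 5: P = [[1, 2, 4, 5], [3]].

So P = [[1, 2, 4, 5], [3]], Q = [[1, 3, 4, 5], [2]].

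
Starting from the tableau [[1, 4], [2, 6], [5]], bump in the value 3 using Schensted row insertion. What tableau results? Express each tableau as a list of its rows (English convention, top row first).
In row 1, 3 replaces 4 (the leftmost entry greater than 3); 4 is bumped to row 2. In row 2, 4 replaces 6 (the leftmost entry greater than 4); 6 is bumped to row 3. 6 is appended to row 3. The new tableau is [[1, 3], [2, 4], [5, 6]].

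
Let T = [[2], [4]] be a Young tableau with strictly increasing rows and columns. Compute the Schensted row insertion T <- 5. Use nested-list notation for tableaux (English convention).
[[2, 5], [4]]

5 is larger than every entry of row 1, so it is appended to row 1. The new tableau is [[2, 5], [4]].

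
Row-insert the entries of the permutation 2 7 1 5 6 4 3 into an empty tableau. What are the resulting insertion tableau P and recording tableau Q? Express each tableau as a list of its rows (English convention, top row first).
P = [[1, 3, 6], [2, 4], [5], [7]], Q = [[1, 2, 5], [3, 4], [6], [7]]

Insert each entry of the permutation into P by Schensted row insertion, recording in Q the position of each new cell.

After inserting 2: P = [[2]].
After inserting 7: P = [[2, 7]].
After inserting 1: P = [[1, 7], [2]].
After inserting 5: P = [[1, 5], [2, 7]].
After inserting 6: P = [[1, 5, 6], [2, 7]].
After inserting 4: P = [[1, 4, 6], [2, 5], [7]].
After inserting 3: P = [[1, 3, 6], [2, 4], [5], [7]].

So P = [[1, 3, 6], [2, 4], [5], [7]], Q = [[1, 2, 5], [3, 4], [6], [7]].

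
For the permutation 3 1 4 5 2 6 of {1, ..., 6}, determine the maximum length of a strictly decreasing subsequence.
2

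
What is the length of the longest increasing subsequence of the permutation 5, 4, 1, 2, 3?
3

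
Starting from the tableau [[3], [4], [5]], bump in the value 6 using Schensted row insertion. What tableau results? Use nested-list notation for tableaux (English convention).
[[3, 6], [4], [5]]

6 is larger than every entry of row 1, so it is appended to row 1. The new tableau is [[3, 6], [4], [5]].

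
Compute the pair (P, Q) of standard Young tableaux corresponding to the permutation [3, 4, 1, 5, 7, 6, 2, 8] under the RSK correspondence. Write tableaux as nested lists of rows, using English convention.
Insert each entry of the permutation into P by Schensted row insertion, recording in Q the position of each new cell.

After inserting 3: P = [[3]].
After inserting 4: P = [[3, 4]].
After inserting 1: P = [[1, 4], [3]].
After inserting 5: P = [[1, 4, 5], [3]].
After inserting 7: P = [[1, 4, 5, 7], [3]].
After inserting 6: P = [[1, 4, 5, 6], [3, 7]].
After inserting 2: P = [[1, 2, 5, 6], [3, 4], [7]].
After inserting 8: P = [[1, 2, 5, 6, 8], [3, 4], [7]].

So P = [[1, 2, 5, 6, 8], [3, 4], [7]], Q = [[1, 2, 4, 5, 8], [3, 6], [7]].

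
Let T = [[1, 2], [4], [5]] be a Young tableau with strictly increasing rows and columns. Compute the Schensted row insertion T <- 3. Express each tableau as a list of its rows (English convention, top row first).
3 is larger than every entry of row 1, so it is appended to row 1. The new tableau is [[1, 2, 3], [4], [5]].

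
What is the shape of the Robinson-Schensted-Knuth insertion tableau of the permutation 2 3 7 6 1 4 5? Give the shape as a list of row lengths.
Row-insert each entry into an empty tableau.

After inserting 2: P = [[2]].
After inserting 3: P = [[2, 3]].
After inserting 7: P = [[2, 3, 7]].
After inserting 6: P = [[2, 3, 6], [7]].
After inserting 1: P = [[1, 3, 6], [2], [7]].
After inserting 4: P = [[1, 3, 4], [2, 6], [7]].
After inserting 5: P = [[1, 3, 4, 5], [2, 6], [7]].

The final insertion tableau P = [[1, 3, 4, 5], [2, 6], [7]] has shape [4, 2, 1].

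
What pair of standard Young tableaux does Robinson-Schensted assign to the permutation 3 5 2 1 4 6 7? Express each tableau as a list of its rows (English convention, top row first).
Insert each entry of the permutation into P by Schensted row insertion, recording in Q the position of each new cell.

Insert 3: appended to row 1. P = [[3]].
Insert 5: appended to row 1. P = [[3, 5]].
Insert 2: 2 bumps 3 from row 1; 3 starts row 2. P = [[2, 5], [3]].
Insert 1: 1 bumps 2 from row 1; 2 bumps 3 from row 2; 3 starts row 3. P = [[1, 5], [2], [3]].
Insert 4: 4 bumps 5 from row 1; 5 appends to row 2. P = [[1, 4], [2, 5], [3]].
Insert 6: appended to row 1. P = [[1, 4, 6], [2, 5], [3]].
Insert 7: appended to row 1. P = [[1, 4, 6, 7], [2, 5], [3]].

So P = [[1, 4, 6, 7], [2, 5], [3]], Q = [[1, 2, 6, 7], [3, 5], [4]].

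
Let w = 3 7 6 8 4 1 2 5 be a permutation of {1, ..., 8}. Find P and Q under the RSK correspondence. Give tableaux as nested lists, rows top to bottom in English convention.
Insert each entry of the permutation into P by Schensted row insertion, recording in Q the position of each new cell.

After inserting 3: P = [[3]].
After inserting 7: P = [[3, 7]].
After inserting 6: P = [[3, 6], [7]].
After inserting 8: P = [[3, 6, 8], [7]].
After inserting 4: P = [[3, 4, 8], [6], [7]].
After inserting 1: P = [[1, 4, 8], [3], [6], [7]].
After inserting 2: P = [[1, 2, 8], [3, 4], [6], [7]].
After inserting 5: P = [[1, 2, 5], [3, 4, 8], [6], [7]].

So P = [[1, 2, 5], [3, 4, 8], [6], [7]], Q = [[1, 2, 4], [3, 7, 8], [5], [6]].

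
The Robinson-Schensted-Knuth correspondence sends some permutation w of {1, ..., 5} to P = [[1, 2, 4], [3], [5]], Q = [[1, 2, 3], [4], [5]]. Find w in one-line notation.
Reverse RSK: for i = n, n-1, ..., 1, locate i in Q, remove the corresponding corner cell from P, and reverse-bump its entry up through P; the value ejected from row 1 is w(i).

So w = 1 3 5 4 2.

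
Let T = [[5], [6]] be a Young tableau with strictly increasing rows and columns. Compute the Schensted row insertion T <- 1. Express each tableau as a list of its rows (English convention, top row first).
In row 1, 1 replaces 5 (the leftmost entry greater than 1); 5 is bumped to row 2. In row 2, 5 replaces 6 (the leftmost entry greater than 5); 6 is bumped to row 3. 6 starts a new row 3. The new tableau is [[1], [5], [6]].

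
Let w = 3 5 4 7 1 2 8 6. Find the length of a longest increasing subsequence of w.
4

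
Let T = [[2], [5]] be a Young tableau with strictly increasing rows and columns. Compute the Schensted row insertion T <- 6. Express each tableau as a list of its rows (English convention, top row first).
[[2, 6], [5]]

6 is larger than every entry of row 1, so it is appended to row 1. The new tableau is [[2, 6], [5]].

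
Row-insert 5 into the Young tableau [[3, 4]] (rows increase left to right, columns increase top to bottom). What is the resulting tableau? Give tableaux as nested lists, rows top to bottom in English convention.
5 is larger than every entry of row 1, so it is appended to row 1. The new tableau is [[3, 4, 5]].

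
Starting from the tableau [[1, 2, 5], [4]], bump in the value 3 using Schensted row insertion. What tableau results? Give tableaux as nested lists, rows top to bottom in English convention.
In row 1, 3 replaces 5 (the leftmost entry greater than 3); 5 is bumped to row 2. 5 is appended to row 2. The new tableau is [[1, 2, 3], [4, 5]].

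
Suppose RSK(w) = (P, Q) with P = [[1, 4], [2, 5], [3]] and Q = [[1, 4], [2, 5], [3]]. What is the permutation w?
Reverse the RSK construction: for i from n down to 1, find the cell of Q containing i, remove the entry at that cell from P, and reverse-bump it up through P; the value ejected from row 1 is w(i).

Step i=5: Q has 5 at row 2, column 2; remove 5 from row 2 of P and reverse-bump: 5 enters row 1 and ejects 4. So w(5) = 4. P is now [[1, 5], [2], [3]].
Step i=4: Q has 4 at row 1, column 2; remove that cell from P, ejecting 5. So w(4) = 5. P is now [[1], [2], [3]].
Step i=3: Q has 3 at row 3, column 1; remove 3 from row 3 of P and reverse-bump: 3 enters row 2 and ejects 2; 2 enters row 1 and ejects 1. So w(3) = 1. P is now [[2], [3]].
Step i=2: Q has 2 at row 2, column 1; remove 3 from row 2 of P and reverse-bump: 3 enters row 1 and ejects 2. So w(2) = 2. P is now [[3]].
Step i=1: Q has 1 at row 1, column 1; remove that cell from P, ejecting 3. So w(1) = 3. P is now [].

So w = 3 2 1 5 4.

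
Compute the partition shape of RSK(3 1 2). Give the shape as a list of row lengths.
Row-insert each entry into an empty tableau.

After inserting 3: P = [[3]].
After inserting 1: P = [[1], [3]].
After inserting 2: P = [[1, 2], [3]].

The final insertion tableau P = [[1, 2], [3]] has shape [2, 1].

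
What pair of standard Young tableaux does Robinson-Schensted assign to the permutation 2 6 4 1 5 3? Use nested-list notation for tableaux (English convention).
P = [[1, 3, 5], [2, 4], [6]], Q = [[1, 2, 5], [3, 6], [4]]

Insert each entry of the permutation into P by Schensted row insertion, recording in Q the position of each new cell.

Insert 2: appended to row 1. P = [[2]].
Insert 6: appended to row 1. P = [[2, 6]].
Insert 4: 4 bumps 6 from row 1; 6 starts row 2. P = [[2, 4], [6]].
Insert 1: 1 bumps 2 from row 1; 2 bumps 6 from row 2; 6 starts row 3. P = [[1, 4], [2], [6]].
Insert 5: appended to row 1. P = [[1, 4, 5], [2], [6]].
Insert 3: 3 bumps 4 from row 1; 4 appends to row 2. P = [[1, 3, 5], [2, 4], [6]].

So P = [[1, 3, 5], [2, 4], [6]], Q = [[1, 2, 5], [3, 6], [4]].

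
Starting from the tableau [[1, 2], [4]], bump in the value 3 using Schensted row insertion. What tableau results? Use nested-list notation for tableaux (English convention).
3 is larger than every entry of row 1, so it is appended to row 1. The new tableau is [[1, 2, 3], [4]].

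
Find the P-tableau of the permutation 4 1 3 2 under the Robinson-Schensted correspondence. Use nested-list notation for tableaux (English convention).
P = [[1, 2], [3], [4]]

Insert 4: appended to row 1. P = [[4]].
Insert 1: 1 bumps 4 from row 1; 4 starts row 2. P = [[1], [4]].
Insert 3: appended to row 1. P = [[1, 3], [4]].
Insert 2: 2 bumps 3 from row 1; 3 bumps 4 from row 2; 4 starts row 3. P = [[1, 2], [3], [4]].

So P = [[1, 2], [3], [4]].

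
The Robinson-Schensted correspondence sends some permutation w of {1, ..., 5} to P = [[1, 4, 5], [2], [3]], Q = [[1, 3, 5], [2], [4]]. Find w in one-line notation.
3 2 4 1 5

Reverse the RSK construction: for i from n down to 1, find the cell of Q containing i, remove the entry at that cell from P, and reverse-bump it up through P; the value ejected from row 1 is w(i).

Step i=5: Q has 5 at row 1, column 3; remove that cell from P, ejecting 5. So w(5) = 5. P is now [[1, 4], [2], [3]].
Step i=4: Q has 4 at row 3, column 1; remove 3 from row 3 of P and reverse-bump: 3 enters row 2 and ejects 2; 2 enters row 1 and ejects 1. So w(4) = 1. P is now [[2, 4], [3]].
Step i=3: Q has 3 at row 1, column 2; remove that cell from P, ejecting 4. So w(3) = 4. P is now [[2], [3]].
Step i=2: Q has 2 at row 2, column 1; remove 3 from row 2 of P and reverse-bump: 3 enters row 1 and ejects 2. So w(2) = 2. P is now [[3]].
Step i=1: Q has 1 at row 1, column 1; remove that cell from P, ejecting 3. So w(1) = 3. P is now [].

So w = 3 2 4 1 5.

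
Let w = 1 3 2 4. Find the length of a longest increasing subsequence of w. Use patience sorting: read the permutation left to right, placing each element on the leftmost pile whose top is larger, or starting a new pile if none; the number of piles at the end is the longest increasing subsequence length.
1: new pile. tops = [1]
3: new pile. tops = [1, 3]
2: onto pile 2 (replacing 3). tops = [1, 2]
4: new pile. tops = [1, 2, 4]

3 piles, so the longest increasing subsequence has length 3.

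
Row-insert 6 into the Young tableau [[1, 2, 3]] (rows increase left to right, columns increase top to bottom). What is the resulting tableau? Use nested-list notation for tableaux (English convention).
6 is larger than every entry of row 1, so it is appended to row 1. The new tableau is [[1, 2, 3, 6]].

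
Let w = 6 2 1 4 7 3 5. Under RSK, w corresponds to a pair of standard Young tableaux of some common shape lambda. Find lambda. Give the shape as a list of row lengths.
[3, 3, 1]

Row-insert each entry into an empty tableau.

After inserting 6: P = [[6]].
After inserting 2: P = [[2], [6]].
After inserting 1: P = [[1], [2], [6]].
After inserting 4: P = [[1, 4], [2], [6]].
After inserting 7: P = [[1, 4, 7], [2], [6]].
After inserting 3: P = [[1, 3, 7], [2, 4], [6]].
After inserting 5: P = [[1, 3, 5], [2, 4, 7], [6]].

The final insertion tableau P = [[1, 3, 5], [2, 4, 7], [6]] has shape [3, 3, 1].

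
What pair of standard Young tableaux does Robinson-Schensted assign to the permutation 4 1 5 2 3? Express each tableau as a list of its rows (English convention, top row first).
Insert each entry of the permutation into P by Schensted row insertion, recording in Q the position of each new cell.

Insert 4: appended to row 1. P = [[4]], Q = [[1]].
Insert 1: 1 bumps 4 from row 1; 4 starts row 2. P = [[1], [4]], Q = [[1], [2]].
Insert 5: appended to row 1. P = [[1, 5], [4]], Q = [[1, 3], [2]].
Insert 2: 2 bumps 5 from row 1; 5 appends to row 2. P = [[1, 2], [4, 5]], Q = [[1, 3], [2, 4]].
Insert 3: appended to row 1. P = [[1, 2, 3], [4, 5]], Q = [[1, 3, 5], [2, 4]].

So P = [[1, 2, 3], [4, 5]], Q = [[1, 3, 5], [2, 4]].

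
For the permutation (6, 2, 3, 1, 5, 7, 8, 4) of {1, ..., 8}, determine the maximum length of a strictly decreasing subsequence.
3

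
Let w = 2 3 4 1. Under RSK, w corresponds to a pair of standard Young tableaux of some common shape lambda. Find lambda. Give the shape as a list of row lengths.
[3, 1]

Row-insert each entry into an empty tableau.

After inserting 2: P = [[2]].
After inserting 3: P = [[2, 3]].
After inserting 4: P = [[2, 3, 4]].
After inserting 1: P = [[1, 3, 4], [2]].

The final insertion tableau P = [[1, 3, 4], [2]] has shape [3, 1].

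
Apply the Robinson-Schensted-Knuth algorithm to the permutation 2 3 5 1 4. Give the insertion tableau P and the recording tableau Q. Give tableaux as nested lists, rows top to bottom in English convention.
P = [[1, 3, 4], [2, 5]], Q = [[1, 2, 3], [4, 5]]

Insert each entry of the permutation into P by Schensted row insertion, recording in Q the position of each new cell.

After inserting 2: P = [[2]].
After inserting 3: P = [[2, 3]].
After inserting 5: P = [[2, 3, 5]].
After inserting 1: P = [[1, 3, 5], [2]].
After inserting 4: P = [[1, 3, 4], [2, 5]].

So P = [[1, 3, 4], [2, 5]], Q = [[1, 2, 3], [4, 5]].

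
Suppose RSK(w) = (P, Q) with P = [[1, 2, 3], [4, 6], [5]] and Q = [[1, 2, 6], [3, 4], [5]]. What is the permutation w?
5 6 1 4 2 3

Reverse the RSK construction: for i from n down to 1, find the cell of Q containing i, remove the entry at that cell from P, and reverse-bump it up through P; the value ejected from row 1 is w(i).

Step i=6: Q has 6 at row 1, column 3; remove that cell from P, ejecting 3. So w(6) = 3. P is now [[1, 2], [4, 6], [5]].
Step i=5: Q has 5 at row 3, column 1; remove 5 from row 3 of P and reverse-bump: 5 enters row 2 and ejects 4; 4 enters row 1 and ejects 2. So w(5) = 2. P is now [[1, 4], [5, 6]].
Step i=4: Q has 4 at row 2, column 2; remove 6 from row 2 of P and reverse-bump: 6 enters row 1 and ejects 4. So w(4) = 4. P is now [[1, 6], [5]].
Step i=3: Q has 3 at row 2, column 1; remove 5 from row 2 of P and reverse-bump: 5 enters row 1 and ejects 1. So w(3) = 1. P is now [[5, 6]].
Step i=2: Q has 2 at row 1, column 2; remove that cell from P, ejecting 6. So w(2) = 6. P is now [[5]].
Step i=1: Q has 1 at row 1, column 1; remove that cell from P, ejecting 5. So w(1) = 5. P is now [].

So w = 5 6 1 4 2 3.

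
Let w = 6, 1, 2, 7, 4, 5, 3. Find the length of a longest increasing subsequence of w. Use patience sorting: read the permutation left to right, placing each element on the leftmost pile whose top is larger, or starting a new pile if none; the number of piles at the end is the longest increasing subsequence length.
4

6: new pile. tops = [6]
1: onto pile 1 (replacing 6). tops = [1]
2: new pile. tops = [1, 2]
7: new pile. tops = [1, 2, 7]
4: onto pile 3 (replacing 7). tops = [1, 2, 4]
5: new pile. tops = [1, 2, 4, 5]
3: onto pile 3 (replacing 4). tops = [1, 2, 3, 5]

4 piles, so the longest increasing subsequence has length 4.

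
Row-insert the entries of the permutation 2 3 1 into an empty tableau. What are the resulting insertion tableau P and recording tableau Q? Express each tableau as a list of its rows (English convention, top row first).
P = [[1, 3], [2]], Q = [[1, 2], [3]]

Insert each entry of the permutation into P by Schensted row insertion, recording in Q the position of each new cell.

Insert 2: appended to row 1. P = [[2]], Q = [[1]].
Insert 3: appended to row 1. P = [[2, 3]], Q = [[1, 2]].
Insert 1: 1 bumps 2 from row 1; 2 starts row 2. P = [[1, 3], [2]], Q = [[1, 2], [3]].

So P = [[1, 3], [2]], Q = [[1, 2], [3]].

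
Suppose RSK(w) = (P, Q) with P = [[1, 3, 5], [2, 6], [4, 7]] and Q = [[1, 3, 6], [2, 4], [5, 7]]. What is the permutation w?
4 2 7 3 1 6 5

Reverse RSK: for i = n, n-1, ..., 1, locate i in Q, remove the corresponding corner cell from P, and reverse-bump its entry up through P; the value ejected from row 1 is w(i).

So w = 4 2 7 3 1 6 5.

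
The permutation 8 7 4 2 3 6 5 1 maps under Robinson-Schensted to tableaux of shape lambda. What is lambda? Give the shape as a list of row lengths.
[3, 2, 1, 1, 1]

Row-insert each entry into an empty tableau.

After inserting 8: P = [[8]].
After inserting 7: P = [[7], [8]].
After inserting 4: P = [[4], [7], [8]].
After inserting 2: P = [[2], [4], [7], [8]].
After inserting 3: P = [[2, 3], [4], [7], [8]].
After inserting 6: P = [[2, 3, 6], [4], [7], [8]].
After inserting 5: P = [[2, 3, 5], [4, 6], [7], [8]].
After inserting 1: P = [[1, 3, 5], [2, 6], [4], [7], [8]].

The final insertion tableau P = [[1, 3, 5], [2, 6], [4], [7], [8]] has shape [3, 2, 1, 1, 1].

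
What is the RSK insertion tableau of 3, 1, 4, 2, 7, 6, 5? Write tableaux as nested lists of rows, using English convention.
P = [[1, 2, 5], [3, 4, 6], [7]]

Insert 3: appended to row 1. P = [[3]].
Insert 1: 1 bumps 3 from row 1; 3 starts row 2. P = [[1], [3]].
Insert 4: appended to row 1. P = [[1, 4], [3]].
Insert 2: 2 bumps 4 from row 1; 4 appends to row 2. P = [[1, 2], [3, 4]].
Insert 7: appended to row 1. P = [[1, 2, 7], [3, 4]].
Insert 6: 6 bumps 7 from row 1; 7 appends to row 2. P = [[1, 2, 6], [3, 4, 7]].
Insert 5: 5 bumps 6 from row 1; 6 bumps 7 from row 2; 7 starts row 3. P = [[1, 2, 5], [3, 4, 6], [7]].

So P = [[1, 2, 5], [3, 4, 6], [7]].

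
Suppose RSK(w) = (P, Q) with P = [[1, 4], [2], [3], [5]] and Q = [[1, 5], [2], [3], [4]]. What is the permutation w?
Reverse the RSK construction: for i from n down to 1, find the cell of Q containing i, remove the entry at that cell from P, and reverse-bump it up through P; the value ejected from row 1 is w(i).

Step i=5: Q has 5 at row 1, column 2; remove that cell from P, ejecting 4. So w(5) = 4. P is now [[1], [2], [3], [5]].
Step i=4: Q has 4 at row 4, column 1; remove 5 from row 4 of P and reverse-bump: 5 enters row 3 and ejects 3; 3 enters row 2 and ejects 2; 2 enters row 1 and ejects 1. So w(4) = 1. P is now [[2], [3], [5]].
Step i=3: Q has 3 at row 3, column 1; remove 5 from row 3 of P and reverse-bump: 5 enters row 2 and ejects 3; 3 enters row 1 and ejects 2. So w(3) = 2. P is now [[3], [5]].
Step i=2: Q has 2 at row 2, column 1; remove 5 from row 2 of P and reverse-bump: 5 enters row 1 and ejects 3. So w(2) = 3. P is now [[5]].
Step i=1: Q has 1 at row 1, column 1; remove that cell from P, ejecting 5. So w(1) = 5. P is now [].

So w = 5 3 2 1 4.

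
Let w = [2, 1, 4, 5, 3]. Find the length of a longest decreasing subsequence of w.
2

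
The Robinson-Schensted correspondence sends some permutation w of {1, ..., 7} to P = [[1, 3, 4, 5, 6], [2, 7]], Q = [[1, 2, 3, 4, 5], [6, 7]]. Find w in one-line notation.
Reverse RSK: for i = n, n-1, ..., 1, locate i in Q, remove the corresponding corner cell from P, and reverse-bump its entry up through P; the value ejected from row 1 is w(i).

So w = 2 3 4 5 7 1 6.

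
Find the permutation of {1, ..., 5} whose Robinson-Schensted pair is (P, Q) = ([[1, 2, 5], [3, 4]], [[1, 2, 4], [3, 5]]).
Reverse RSK: for i = n, n-1, ..., 1, locate i in Q, remove the corresponding corner cell from P, and reverse-bump its entry up through P; the value ejected from row 1 is w(i).

So w = 3 4 1 5 2.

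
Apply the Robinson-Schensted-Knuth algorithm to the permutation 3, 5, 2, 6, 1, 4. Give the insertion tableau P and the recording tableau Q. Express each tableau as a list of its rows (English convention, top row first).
P = [[1, 4, 6], [2, 5], [3]], Q = [[1, 2, 4], [3, 6], [5]]

Insert each entry of the permutation into P by Schensted row insertion, recording in Q the position of each new cell.

After inserting 3: P = [[3]].
After inserting 5: P = [[3, 5]].
After inserting 2: P = [[2, 5], [3]].
After inserting 6: P = [[2, 5, 6], [3]].
After inserting 1: P = [[1, 5, 6], [2], [3]].
After inserting 4: P = [[1, 4, 6], [2, 5], [3]].

So P = [[1, 4, 6], [2, 5], [3]], Q = [[1, 2, 4], [3, 6], [5]].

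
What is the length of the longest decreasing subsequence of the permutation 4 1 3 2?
3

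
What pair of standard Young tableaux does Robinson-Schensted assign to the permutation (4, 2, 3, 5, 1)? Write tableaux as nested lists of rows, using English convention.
P = [[1, 3, 5], [2], [4]], Q = [[1, 3, 4], [2], [5]]

Insert each entry of the permutation into P by Schensted row insertion, recording in Q the position of each new cell.

Insert 4: appended to row 1. P = [[4]].
Insert 2: 2 bumps 4 from row 1; 4 starts row 2. P = [[2], [4]].
Insert 3: appended to row 1. P = [[2, 3], [4]].
Insert 5: appended to row 1. P = [[2, 3, 5], [4]].
Insert 1: 1 bumps 2 from row 1; 2 bumps 4 from row 2; 4 starts row 3. P = [[1, 3, 5], [2], [4]].

So P = [[1, 3, 5], [2], [4]], Q = [[1, 3, 4], [2], [5]].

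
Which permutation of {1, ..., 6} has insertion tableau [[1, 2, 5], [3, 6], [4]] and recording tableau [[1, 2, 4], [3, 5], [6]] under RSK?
1 4 3 6 5 2

Reverse the RSK construction: for i from n down to 1, find the cell of Q containing i, remove the entry at that cell from P, and reverse-bump it up through P; the value ejected from row 1 is w(i).

Step i=6: Q has 6 at row 3, column 1; remove 4 from row 3 of P and reverse-bump: 4 enters row 2 and ejects 3; 3 enters row 1 and ejects 2. So w(6) = 2. P is now [[1, 3, 5], [4, 6]].
Step i=5: Q has 5 at row 2, column 2; remove 6 from row 2 of P and reverse-bump: 6 enters row 1 and ejects 5. So w(5) = 5. P is now [[1, 3, 6], [4]].
Step i=4: Q has 4 at row 1, column 3; remove that cell from P, ejecting 6. So w(4) = 6. P is now [[1, 3], [4]].
Step i=3: Q has 3 at row 2, column 1; remove 4 from row 2 of P and reverse-bump: 4 enters row 1 and ejects 3. So w(3) = 3. P is now [[1, 4]].
Step i=2: Q has 2 at row 1, column 2; remove that cell from P, ejecting 4. So w(2) = 4. P is now [[1]].
Step i=1: Q has 1 at row 1, column 1; remove that cell from P, ejecting 1. So w(1) = 1. P is now [].

So w = 1 4 3 6 5 2.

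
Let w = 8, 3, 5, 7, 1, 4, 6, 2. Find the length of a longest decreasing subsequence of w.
4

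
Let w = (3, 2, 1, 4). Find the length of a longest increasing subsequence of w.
2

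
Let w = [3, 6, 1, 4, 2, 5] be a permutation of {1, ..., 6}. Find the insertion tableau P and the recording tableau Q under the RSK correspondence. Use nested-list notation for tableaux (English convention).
P = [[1, 2, 5], [3, 4], [6]], Q = [[1, 2, 6], [3, 4], [5]]

Insert each entry of the permutation into P by Schensted row insertion, recording in Q the position of each new cell.

Insert 3: appended to row 1. P = [[3]], Q = [[1]].
Insert 6: appended to row 1. P = [[3, 6]], Q = [[1, 2]].
Insert 1: 1 bumps 3 from row 1; 3 starts row 2. P = [[1, 6], [3]], Q = [[1, 2], [3]].
Insert 4: 4 bumps 6 from row 1; 6 appends to row 2. P = [[1, 4], [3, 6]], Q = [[1, 2], [3, 4]].
Insert 2: 2 bumps 4 from row 1; 4 bumps 6 from row 2; 6 starts row 3. P = [[1, 2], [3, 4], [6]], Q = [[1, 2], [3, 4], [5]].
Insert 5: appended to row 1. P = [[1, 2, 5], [3, 4], [6]], Q = [[1, 2, 6], [3, 4], [5]].

So P = [[1, 2, 5], [3, 4], [6]], Q = [[1, 2, 6], [3, 4], [5]].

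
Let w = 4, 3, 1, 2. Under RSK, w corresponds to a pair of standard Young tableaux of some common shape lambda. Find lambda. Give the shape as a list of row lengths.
Row-insert each entry into an empty tableau.

After inserting 4: P = [[4]].
After inserting 3: P = [[3], [4]].
After inserting 1: P = [[1], [3], [4]].
After inserting 2: P = [[1, 2], [3], [4]].

The final insertion tableau P = [[1, 2], [3], [4]] has shape [2, 1, 1].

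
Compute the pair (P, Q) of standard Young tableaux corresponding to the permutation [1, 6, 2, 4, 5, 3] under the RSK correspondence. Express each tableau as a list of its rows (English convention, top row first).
P = [[1, 2, 3, 5], [4], [6]], Q = [[1, 2, 4, 5], [3], [6]]

Insert each entry of the permutation into P by Schensted row insertion, recording in Q the position of each new cell.

Insert 1: appended to row 1. P = [[1]].
Insert 6: appended to row 1. P = [[1, 6]].
Insert 2: 2 bumps 6 from row 1; 6 starts row 2. P = [[1, 2], [6]].
Insert 4: appended to row 1. P = [[1, 2, 4], [6]].
Insert 5: appended to row 1. P = [[1, 2, 4, 5], [6]].
Insert 3: 3 bumps 4 from row 1; 4 bumps 6 from row 2; 6 starts row 3. P = [[1, 2, 3, 5], [4], [6]].

So P = [[1, 2, 3, 5], [4], [6]], Q = [[1, 2, 4, 5], [3], [6]].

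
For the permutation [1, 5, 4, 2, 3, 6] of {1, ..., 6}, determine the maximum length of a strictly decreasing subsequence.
3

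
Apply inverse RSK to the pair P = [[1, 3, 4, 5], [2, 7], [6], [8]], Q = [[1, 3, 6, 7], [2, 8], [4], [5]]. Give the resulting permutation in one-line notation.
8 2 6 3 1 4 7 5

Reverse the RSK construction: for i from n down to 1, find the cell of Q containing i, remove the entry at that cell from P, and reverse-bump it up through P; the value ejected from row 1 is w(i).

Step i=8: Q has 8 at row 2, column 2; remove 7 from row 2 of P and reverse-bump: 7 enters row 1 and ejects 5. So w(8) = 5. P is now [[1, 3, 4, 7], [2], [6], [8]].
Step i=7: Q has 7 at row 1, column 4; remove that cell from P, ejecting 7. So w(7) = 7. P is now [[1, 3, 4], [2], [6], [8]].
Step i=6: Q has 6 at row 1, column 3; remove that cell from P, ejecting 4. So w(6) = 4. P is now [[1, 3], [2], [6], [8]].
Step i=5: Q has 5 at row 4, column 1; remove 8 from row 4 of P and reverse-bump: 8 enters row 3 and ejects 6; 6 enters row 2 and ejects 2; 2 enters row 1 and ejects 1. So w(5) = 1. P is now [[2, 3], [6], [8]].
Step i=4: Q has 4 at row 3, column 1; remove 8 from row 3 of P and reverse-bump: 8 enters row 2 and ejects 6; 6 enters row 1 and ejects 3. So w(4) = 3. P is now [[2, 6], [8]].
Step i=3: Q has 3 at row 1, column 2; remove that cell from P, ejecting 6. So w(3) = 6. P is now [[2], [8]].
Step i=2: Q has 2 at row 2, column 1; remove 8 from row 2 of P and reverse-bump: 8 enters row 1 and ejects 2. So w(2) = 2. P is now [[8]].
Step i=1: Q has 1 at row 1, column 1; remove that cell from P, ejecting 8. So w(1) = 8. P is now [].

So w = 8 2 6 3 1 4 7 5.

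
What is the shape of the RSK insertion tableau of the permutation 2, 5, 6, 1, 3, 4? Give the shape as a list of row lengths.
Row-insert each entry into an empty tableau.

After inserting 2: P = [[2]].
After inserting 5: P = [[2, 5]].
After inserting 6: P = [[2, 5, 6]].
After inserting 1: P = [[1, 5, 6], [2]].
After inserting 3: P = [[1, 3, 6], [2, 5]].
After inserting 4: P = [[1, 3, 4], [2, 5, 6]].

The final insertion tableau P = [[1, 3, 4], [2, 5, 6]] has shape [3, 3].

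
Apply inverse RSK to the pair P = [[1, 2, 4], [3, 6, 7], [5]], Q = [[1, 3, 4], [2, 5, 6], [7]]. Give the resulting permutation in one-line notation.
5 1 6 7 3 4 2

Reverse the RSK construction: for i from n down to 1, find the cell of Q containing i, remove the entry at that cell from P, and reverse-bump it up through P; the value ejected from row 1 is w(i).

Step i=7: Q has 7 at row 3, column 1; remove 5 from row 3 of P and reverse-bump: 5 enters row 2 and ejects 3; 3 enters row 1 and ejects 2. So w(7) = 2. P is now [[1, 3, 4], [5, 6, 7]].
Step i=6: Q has 6 at row 2, column 3; remove 7 from row 2 of P and reverse-bump: 7 enters row 1 and ejects 4. So w(6) = 4. P is now [[1, 3, 7], [5, 6]].
Step i=5: Q has 5 at row 2, column 2; remove 6 from row 2 of P and reverse-bump: 6 enters row 1 and ejects 3. So w(5) = 3. P is now [[1, 6, 7], [5]].
Step i=4: Q has 4 at row 1, column 3; remove that cell from P, ejecting 7. So w(4) = 7. P is now [[1, 6], [5]].
Step i=3: Q has 3 at row 1, column 2; remove that cell from P, ejecting 6. So w(3) = 6. P is now [[1], [5]].
Step i=2: Q has 2 at row 2, column 1; remove 5 from row 2 of P and reverse-bump: 5 enters row 1 and ejects 1. So w(2) = 1. P is now [[5]].
Step i=1: Q has 1 at row 1, column 1; remove that cell from P, ejecting 5. So w(1) = 5. P is now [].

So w = 5 1 6 7 3 4 2.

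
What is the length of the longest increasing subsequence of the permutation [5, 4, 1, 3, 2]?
2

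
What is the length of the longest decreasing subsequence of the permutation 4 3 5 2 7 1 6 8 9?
4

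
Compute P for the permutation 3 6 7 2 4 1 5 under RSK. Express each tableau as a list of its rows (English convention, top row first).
P = [[1, 4, 5], [2, 6, 7], [3]]

Insert 3: appended to row 1. P = [[3]].
Insert 6: appended to row 1. P = [[3, 6]].
Insert 7: appended to row 1. P = [[3, 6, 7]].
Insert 2: 2 bumps 3 from row 1; 3 starts row 2. P = [[2, 6, 7], [3]].
Insert 4: 4 bumps 6 from row 1; 6 appends to row 2. P = [[2, 4, 7], [3, 6]].
Insert 1: 1 bumps 2 from row 1; 2 bumps 3 from row 2; 3 starts row 3. P = [[1, 4, 7], [2, 6], [3]].
Insert 5: 5 bumps 7 from row 1; 7 appends to row 2. P = [[1, 4, 5], [2, 6, 7], [3]].

So P = [[1, 4, 5], [2, 6, 7], [3]].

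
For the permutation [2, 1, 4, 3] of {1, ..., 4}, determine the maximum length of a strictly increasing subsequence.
2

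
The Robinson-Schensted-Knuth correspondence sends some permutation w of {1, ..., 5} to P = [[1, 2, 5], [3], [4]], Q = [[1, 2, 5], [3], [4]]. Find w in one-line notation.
1 4 3 2 5

Reverse the RSK construction: for i from n down to 1, find the cell of Q containing i, remove the entry at that cell from P, and reverse-bump it up through P; the value ejected from row 1 is w(i).

Step i=5: Q has 5 at row 1, column 3; remove that cell from P, ejecting 5. So w(5) = 5. P is now [[1, 2], [3], [4]].
Step i=4: Q has 4 at row 3, column 1; remove 4 from row 3 of P and reverse-bump: 4 enters row 2 and ejects 3; 3 enters row 1 and ejects 2. So w(4) = 2. P is now [[1, 3], [4]].
Step i=3: Q has 3 at row 2, column 1; remove 4 from row 2 of P and reverse-bump: 4 enters row 1 and ejects 3. So w(3) = 3. P is now [[1, 4]].
Step i=2: Q has 2 at row 1, column 2; remove that cell from P, ejecting 4. So w(2) = 4. P is now [[1]].
Step i=1: Q has 1 at row 1, column 1; remove that cell from P, ejecting 1. So w(1) = 1. P is now [].

So w = 1 4 3 2 5.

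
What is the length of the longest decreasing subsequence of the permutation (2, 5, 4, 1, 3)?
3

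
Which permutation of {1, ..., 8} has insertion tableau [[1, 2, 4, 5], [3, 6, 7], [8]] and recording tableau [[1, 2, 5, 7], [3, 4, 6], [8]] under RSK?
3 6 1 2 8 4 7 5

Reverse the RSK construction: for i from n down to 1, find the cell of Q containing i, remove the entry at that cell from P, and reverse-bump it up through P; the value ejected from row 1 is w(i).

Step i=8: Q has 8 at row 3, column 1; remove 8 from row 3 of P and reverse-bump: 8 enters row 2 and ejects 7; 7 enters row 1 and ejects 5. So w(8) = 5. P is now [[1, 2, 4, 7], [3, 6, 8]].
Step i=7: Q has 7 at row 1, column 4; remove that cell from P, ejecting 7. So w(7) = 7. P is now [[1, 2, 4], [3, 6, 8]].
Step i=6: Q has 6 at row 2, column 3; remove 8 from row 2 of P and reverse-bump: 8 enters row 1 and ejects 4. So w(6) = 4. P is now [[1, 2, 8], [3, 6]].
Step i=5: Q has 5 at row 1, column 3; remove that cell from P, ejecting 8. So w(5) = 8. P is now [[1, 2], [3, 6]].
Step i=4: Q has 4 at row 2, column 2; remove 6 from row 2 of P and reverse-bump: 6 enters row 1 and ejects 2. So w(4) = 2. P is now [[1, 6], [3]].
Step i=3: Q has 3 at row 2, column 1; remove 3 from row 2 of P and reverse-bump: 3 enters row 1 and ejects 1. So w(3) = 1. P is now [[3, 6]].
Step i=2: Q has 2 at row 1, column 2; remove that cell from P, ejecting 6. So w(2) = 6. P is now [[3]].
Step i=1: Q has 1 at row 1, column 1; remove that cell from P, ejecting 3. So w(1) = 3. P is now [].

So w = 3 6 1 2 8 4 7 5.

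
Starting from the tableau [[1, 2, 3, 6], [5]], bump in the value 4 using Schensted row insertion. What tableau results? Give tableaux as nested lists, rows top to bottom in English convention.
[[1, 2, 3, 4], [5, 6]]

In row 1, 4 replaces 6 (the leftmost entry greater than 4); 6 is bumped to row 2. 6 is appended to row 2. The new tableau is [[1, 2, 3, 4], [5, 6]].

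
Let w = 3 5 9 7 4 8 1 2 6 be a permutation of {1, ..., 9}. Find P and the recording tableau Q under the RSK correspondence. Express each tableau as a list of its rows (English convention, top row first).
Insert each entry of the permutation into P by Schensted row insertion, recording in Q the position of each new cell.

Insert 3: appended to row 1. P = [[3]], Q = [[1]].
Insert 5: appended to row 1. P = [[3, 5]], Q = [[1, 2]].
Insert 9: appended to row 1. P = [[3, 5, 9]], Q = [[1, 2, 3]].
Insert 7: 7 bumps 9 from row 1; 9 starts row 2. P = [[3, 5, 7], [9]], Q = [[1, 2, 3], [4]].
Insert 4: 4 bumps 5 from row 1; 5 bumps 9 from row 2; 9 starts row 3. P = [[3, 4, 7], [5], [9]], Q = [[1, 2, 3], [4], [5]].
Insert 8: appended to row 1. P = [[3, 4, 7, 8], [5], [9]], Q = [[1, 2, 3, 6], [4], [5]].
Insert 1: 1 bumps 3 from row 1; 3 bumps 5 from row 2; 5 bumps 9 from row 3; 9 starts row 4. P = [[1, 4, 7, 8], [3], [5], [9]], Q = [[1, 2, 3, 6], [4], [5], [7]].
Insert 2: 2 bumps 4 from row 1; 4 appends to row 2. P = [[1, 2, 7, 8], [3, 4], [5], [9]], Q = [[1, 2, 3, 6], [4, 8], [5], [7]].
Insert 6: 6 bumps 7 from row 1; 7 appends to row 2. P = [[1, 2, 6, 8], [3, 4, 7], [5], [9]], Q = [[1, 2, 3, 6], [4, 8, 9], [5], [7]].

So P = [[1, 2, 6, 8], [3, 4, 7], [5], [9]], Q = [[1, 2, 3, 6], [4, 8, 9], [5], [7]].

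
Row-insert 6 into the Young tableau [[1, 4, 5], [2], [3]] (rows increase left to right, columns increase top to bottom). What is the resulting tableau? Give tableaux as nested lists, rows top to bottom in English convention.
[[1, 4, 5, 6], [2], [3]]

6 is larger than every entry of row 1, so it is appended to row 1. The new tableau is [[1, 4, 5, 6], [2], [3]].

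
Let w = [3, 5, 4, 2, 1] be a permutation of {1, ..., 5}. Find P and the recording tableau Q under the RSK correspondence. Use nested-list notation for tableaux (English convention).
Insert each entry of the permutation into P by Schensted row insertion, recording in Q the position of each new cell.

Insert 3: appended to row 1. P = [[3]], Q = [[1]].
Insert 5: appended to row 1. P = [[3, 5]], Q = [[1, 2]].
Insert 4: 4 bumps 5 from row 1; 5 starts row 2. P = [[3, 4], [5]], Q = [[1, 2], [3]].
Insert 2: 2 bumps 3 from row 1; 3 bumps 5 from row 2; 5 starts row 3. P = [[2, 4], [3], [5]], Q = [[1, 2], [3], [4]].
Insert 1: 1 bumps 2 from row 1; 2 bumps 3 from row 2; 3 bumps 5 from row 3; 5 starts row 4. P = [[1, 4], [2], [3], [5]], Q = [[1, 2], [3], [4], [5]].

So P = [[1, 4], [2], [3], [5]], Q = [[1, 2], [3], [4], [5]].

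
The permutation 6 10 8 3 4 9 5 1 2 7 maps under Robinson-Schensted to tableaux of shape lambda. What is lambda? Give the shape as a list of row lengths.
Row-insert each entry into an empty tableau.

After inserting 6: P = [[6]].
After inserting 10: P = [[6, 10]].
After inserting 8: P = [[6, 8], [10]].
After inserting 3: P = [[3, 8], [6], [10]].
After inserting 4: P = [[3, 4], [6, 8], [10]].
After inserting 9: P = [[3, 4, 9], [6, 8], [10]].
After inserting 5: P = [[3, 4, 5], [6, 8, 9], [10]].
After inserting 1: P = [[1, 4, 5], [3, 8, 9], [6], [10]].
After inserting 2: P = [[1, 2, 5], [3, 4, 9], [6, 8], [10]].
After inserting 7: P = [[1, 2, 5, 7], [3, 4, 9], [6, 8], [10]].

The final insertion tableau P = [[1, 2, 5, 7], [3, 4, 9], [6, 8], [10]] has shape [4, 3, 2, 1].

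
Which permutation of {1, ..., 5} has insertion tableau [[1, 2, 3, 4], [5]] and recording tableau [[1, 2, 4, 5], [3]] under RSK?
Reverse the RSK construction: for i from n down to 1, find the cell of Q containing i, remove the entry at that cell from P, and reverse-bump it up through P; the value ejected from row 1 is w(i).

Step i=5: Q has 5 at row 1, column 4; remove that cell from P, ejecting 4. So w(5) = 4. P is now [[1, 2, 3], [5]].
Step i=4: Q has 4 at row 1, column 3; remove that cell from P, ejecting 3. So w(4) = 3. P is now [[1, 2], [5]].
Step i=3: Q has 3 at row 2, column 1; remove 5 from row 2 of P and reverse-bump: 5 enters row 1 and ejects 2. So w(3) = 2. P is now [[1, 5]].
Step i=2: Q has 2 at row 1, column 2; remove that cell from P, ejecting 5. So w(2) = 5. P is now [[1]].
Step i=1: Q has 1 at row 1, column 1; remove that cell from P, ejecting 1. So w(1) = 1. P is now [].

So w = 1 5 2 3 4.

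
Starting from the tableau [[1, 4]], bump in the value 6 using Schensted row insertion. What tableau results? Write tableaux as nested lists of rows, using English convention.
[[1, 4, 6]]

6 is larger than every entry of row 1, so it is appended to row 1. The new tableau is [[1, 4, 6]].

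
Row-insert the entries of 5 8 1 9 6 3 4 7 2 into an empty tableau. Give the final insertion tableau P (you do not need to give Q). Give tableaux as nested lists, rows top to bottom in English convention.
After inserting 5: P = [[5]].
After inserting 8: P = [[5, 8]].
After inserting 1: P = [[1, 8], [5]].
After inserting 9: P = [[1, 8, 9], [5]].
After inserting 6: P = [[1, 6, 9], [5, 8]].
After inserting 3: P = [[1, 3, 9], [5, 6], [8]].
After inserting 4: P = [[1, 3, 4], [5, 6, 9], [8]].
After inserting 7: P = [[1, 3, 4, 7], [5, 6, 9], [8]].
After inserting 2: P = [[1, 2, 4, 7], [3, 6, 9], [5], [8]].

So P = [[1, 2, 4, 7], [3, 6, 9], [5], [8]].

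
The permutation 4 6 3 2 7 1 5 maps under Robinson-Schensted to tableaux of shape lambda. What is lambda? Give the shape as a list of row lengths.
[3, 2, 1, 1]

RSK row insertion gives P = [[1, 5, 7], [2, 6], [3], [4]], which has shape [3, 2, 1, 1].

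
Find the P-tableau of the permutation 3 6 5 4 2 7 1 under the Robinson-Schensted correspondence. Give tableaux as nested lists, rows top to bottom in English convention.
P = [[1, 4, 7], [2], [3], [5], [6]]

Insert 3: appended to row 1. P = [[3]].
Insert 6: appended to row 1. P = [[3, 6]].
Insert 5: 5 bumps 6 from row 1; 6 starts row 2. P = [[3, 5], [6]].
Insert 4: 4 bumps 5 from row 1; 5 bumps 6 from row 2; 6 starts row 3. P = [[3, 4], [5], [6]].
Insert 2: 2 bumps 3 from row 1; 3 bumps 5 from row 2; 5 bumps 6 from row 3; 6 starts row 4. P = [[2, 4], [3], [5], [6]].
Insert 7: appended to row 1. P = [[2, 4, 7], [3], [5], [6]].
Insert 1: 1 bumps 2 from row 1; 2 bumps 3 from row 2; 3 bumps 5 from row 3; 5 bumps 6 from row 4; 6 starts row 5. P = [[1, 4, 7], [2], [3], [5], [6]].

So P = [[1, 4, 7], [2], [3], [5], [6]].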